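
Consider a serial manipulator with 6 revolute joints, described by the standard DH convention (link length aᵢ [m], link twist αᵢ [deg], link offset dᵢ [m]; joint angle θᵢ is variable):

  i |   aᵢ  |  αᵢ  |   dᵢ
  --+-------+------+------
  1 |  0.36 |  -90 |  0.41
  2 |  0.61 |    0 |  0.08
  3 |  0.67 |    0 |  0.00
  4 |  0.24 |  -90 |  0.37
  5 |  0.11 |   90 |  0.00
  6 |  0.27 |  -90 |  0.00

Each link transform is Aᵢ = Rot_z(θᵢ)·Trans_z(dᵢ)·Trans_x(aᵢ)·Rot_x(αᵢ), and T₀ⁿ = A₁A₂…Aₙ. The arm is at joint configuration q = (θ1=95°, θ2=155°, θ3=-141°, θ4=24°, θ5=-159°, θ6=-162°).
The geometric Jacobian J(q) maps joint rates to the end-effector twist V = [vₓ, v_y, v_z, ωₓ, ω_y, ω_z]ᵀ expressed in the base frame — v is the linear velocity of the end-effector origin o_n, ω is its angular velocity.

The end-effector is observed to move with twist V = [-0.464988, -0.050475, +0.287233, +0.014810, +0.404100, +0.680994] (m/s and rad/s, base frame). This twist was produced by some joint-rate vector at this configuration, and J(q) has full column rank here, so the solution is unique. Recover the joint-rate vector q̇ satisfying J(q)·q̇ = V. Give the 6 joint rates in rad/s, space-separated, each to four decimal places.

o_n = [-0.4661, 0.7680, -0.1763]
J₁: ẑ×o_n = [-0.7680, -0.4661, 0.0000], ω = ẑ
J2: z=[-0.9962, -0.0872, 0.0000] o=[-0.0314, 0.3586, 0.4100] → [0.0511, -0.5840, -0.4457, -0.9962, -0.0872, 0.0000]
J3: z=[-0.9962, -0.0872, 0.0000] o=[-0.0629, -0.1991, 0.1522] → [0.0286, -0.3272, -0.9986, -0.9962, -0.0872, 0.0000]
J4: z=[-0.9962, -0.0872, 0.0000] o=[-0.1195, 0.4485, -0.0099] → [0.0145, -0.1657, -0.3485, -0.9962, -0.0872, 0.0000]
J5: z=[0.0537, -0.6133, -0.7880] o=[-0.5046, 0.6047, -0.1576] → [0.1401, -0.0294, 0.0324, 0.0537, -0.6133, -0.7880]
J6: z=[0.9546, -0.2000, 0.2206] o=[-0.5368, 0.5206, -0.0944] → [-0.0382, 0.0937, 0.2503, 0.9546, -0.2000, 0.2206]
q̇ = J⁺·V = [0.5440, -0.2210, -0.3250, -0.1080, -0.3550, -0.6470]

0.5440 -0.2210 -0.3250 -0.1080 -0.3550 -0.6470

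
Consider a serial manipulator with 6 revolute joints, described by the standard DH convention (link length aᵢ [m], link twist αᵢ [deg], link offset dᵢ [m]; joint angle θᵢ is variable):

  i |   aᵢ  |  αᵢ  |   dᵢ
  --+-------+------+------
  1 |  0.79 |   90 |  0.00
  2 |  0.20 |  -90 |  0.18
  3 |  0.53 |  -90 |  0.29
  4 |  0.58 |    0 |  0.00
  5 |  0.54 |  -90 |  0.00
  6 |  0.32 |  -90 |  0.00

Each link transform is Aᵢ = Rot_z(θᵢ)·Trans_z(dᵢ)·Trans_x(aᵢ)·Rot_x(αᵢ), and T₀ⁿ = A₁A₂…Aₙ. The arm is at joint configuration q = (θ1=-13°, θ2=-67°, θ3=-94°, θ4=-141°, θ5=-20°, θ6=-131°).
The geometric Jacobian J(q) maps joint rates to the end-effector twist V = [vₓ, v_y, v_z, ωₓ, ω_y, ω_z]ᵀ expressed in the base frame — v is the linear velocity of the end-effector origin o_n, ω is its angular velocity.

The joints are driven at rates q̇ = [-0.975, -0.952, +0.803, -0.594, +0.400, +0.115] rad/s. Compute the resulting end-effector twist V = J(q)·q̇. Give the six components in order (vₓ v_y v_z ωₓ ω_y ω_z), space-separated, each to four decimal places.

o_n = [1.6356, -0.3413, -0.1229]
J₁: ẑ×o_n = [0.3413, 1.6356, -0.0000], ω = ẑ
J2: z=[-0.2250, -0.9744, 0.0000] o=[0.7698, -0.1777, 0.0000] → [0.1197, -0.0276, 0.8805, -0.2250, -0.9744, 0.0000]
J3: z=[0.8969, -0.2071, 0.3907] o=[0.8054, -0.3707, -0.1841] → [-0.0242, 0.2695, 0.1983, 0.8969, -0.2071, 0.3907]
J4: z=[0.3641, -0.1556, -0.9183] o=[0.9325, -0.9426, -0.0368] → [0.5656, -0.6143, 0.3284, 0.3641, -0.1556, -0.9183]
J5: z=[0.3641, -0.1556, -0.9183] o=[1.3730, -0.5829, 0.0769] → [0.2529, -0.1684, 0.1288, 0.3641, -0.1556, -0.9183]
J6: z=[0.7663, -0.5102, 0.3903] o=[1.6588, -0.1261, 0.1128] → [0.2043, 0.1716, -0.1767, 0.7663, -0.5102, 0.3903]
V = J·q̇ = [-0.6775, -1.0347, -0.8428, 0.9519, 0.7328, -0.4382]

-0.6775 -1.0347 -0.8428 0.9519 0.7328 -0.4382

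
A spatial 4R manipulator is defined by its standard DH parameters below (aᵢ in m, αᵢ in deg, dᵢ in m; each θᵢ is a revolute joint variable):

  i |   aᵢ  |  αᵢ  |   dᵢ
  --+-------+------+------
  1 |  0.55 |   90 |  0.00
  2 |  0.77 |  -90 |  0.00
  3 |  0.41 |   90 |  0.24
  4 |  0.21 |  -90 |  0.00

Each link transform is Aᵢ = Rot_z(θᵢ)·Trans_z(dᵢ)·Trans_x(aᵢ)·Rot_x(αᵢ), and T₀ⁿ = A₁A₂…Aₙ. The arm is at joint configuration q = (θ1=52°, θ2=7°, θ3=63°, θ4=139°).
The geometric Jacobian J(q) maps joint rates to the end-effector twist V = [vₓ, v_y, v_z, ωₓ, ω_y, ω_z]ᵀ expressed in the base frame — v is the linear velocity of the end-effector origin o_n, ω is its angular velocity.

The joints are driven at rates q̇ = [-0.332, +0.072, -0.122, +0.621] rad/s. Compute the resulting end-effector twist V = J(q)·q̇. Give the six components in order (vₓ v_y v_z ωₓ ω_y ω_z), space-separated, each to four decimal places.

0.4573 -0.3062 -0.0392 0.6262 0.2266 -0.3857

o_n = [0.6740, 1.2266, 0.4827]
J₁: ẑ×o_n = [-1.2266, 0.6740, 0.0000], ω = ẑ
J2: z=[0.7880, -0.6157, 0.0000] o=[0.3386, 0.4334, 0.0000] → [-0.2972, -0.3804, 0.8316, 0.7880, -0.6157, 0.0000]
J3: z=[-0.0750, -0.0960, 0.9925] o=[0.8091, 1.0357, 0.0938] → [-0.2269, -0.1050, -0.0273, -0.0750, -0.0960, 0.9925]
J4: z=[0.9022, 0.4174, 0.1086] o=[0.6170, 1.3831, 0.3547] → [0.0704, -0.1093, -0.1649, 0.9022, 0.4174, 0.1086]
V = J·q̇ = [0.4573, -0.3062, -0.0392, 0.6262, 0.2266, -0.3857]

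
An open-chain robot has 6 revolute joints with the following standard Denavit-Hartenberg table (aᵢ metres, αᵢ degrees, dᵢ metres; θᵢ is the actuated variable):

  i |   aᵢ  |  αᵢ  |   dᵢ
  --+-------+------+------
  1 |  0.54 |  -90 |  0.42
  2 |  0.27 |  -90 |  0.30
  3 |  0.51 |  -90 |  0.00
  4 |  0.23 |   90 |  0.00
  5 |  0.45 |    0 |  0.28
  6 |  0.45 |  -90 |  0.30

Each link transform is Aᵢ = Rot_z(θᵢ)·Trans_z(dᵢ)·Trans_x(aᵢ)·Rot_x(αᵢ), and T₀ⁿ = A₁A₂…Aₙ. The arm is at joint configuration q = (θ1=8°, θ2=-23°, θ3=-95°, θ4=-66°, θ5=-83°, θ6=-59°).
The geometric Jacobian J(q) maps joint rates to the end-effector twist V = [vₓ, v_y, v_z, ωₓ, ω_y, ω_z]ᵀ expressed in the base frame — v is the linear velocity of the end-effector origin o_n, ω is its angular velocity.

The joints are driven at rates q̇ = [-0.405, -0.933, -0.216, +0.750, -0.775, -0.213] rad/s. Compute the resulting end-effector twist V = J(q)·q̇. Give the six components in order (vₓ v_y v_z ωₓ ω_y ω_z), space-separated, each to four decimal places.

o_n = [0.1679, 0.2143, 0.0870]
J₁: ẑ×o_n = [-0.2143, 0.1679, 0.0000], ω = ẑ
J2: z=[-0.1392, 0.9903, 0.0000] o=[0.5347, 0.0752, 0.4200] → [-0.3298, -0.0464, 0.3439, -0.1392, 0.9903, 0.0000]
J3: z=[0.3869, 0.0544, -0.9205] o=[0.7391, 0.4068, 0.5255] → [-0.2010, 0.6955, -0.0434, 0.3869, 0.0544, -0.9205]
J4: z=[0.8959, 0.2139, 0.3892] o=[0.6279, 0.9042, 0.5081] → [0.1784, 0.1983, -0.5197, 0.8959, 0.2139, 0.3892]
J5: z=[0.3566, -0.8689, -0.3433] o=[0.6888, 1.0069, 0.3115] → [-0.0770, 0.2589, -0.7353, 0.3566, -0.8689, -0.3433]
J6: z=[0.3566, -0.8689, -0.3433] o=[0.4030, 0.6926, -0.0053] → [-0.2444, 0.0478, -0.3748, 0.3566, -0.8689, -0.3433]
V = J·q̇ = [0.6835, -0.2371, -0.0516, 0.3659, 0.0832, 0.4249]

0.6835 -0.2371 -0.0516 0.3659 0.0832 0.4249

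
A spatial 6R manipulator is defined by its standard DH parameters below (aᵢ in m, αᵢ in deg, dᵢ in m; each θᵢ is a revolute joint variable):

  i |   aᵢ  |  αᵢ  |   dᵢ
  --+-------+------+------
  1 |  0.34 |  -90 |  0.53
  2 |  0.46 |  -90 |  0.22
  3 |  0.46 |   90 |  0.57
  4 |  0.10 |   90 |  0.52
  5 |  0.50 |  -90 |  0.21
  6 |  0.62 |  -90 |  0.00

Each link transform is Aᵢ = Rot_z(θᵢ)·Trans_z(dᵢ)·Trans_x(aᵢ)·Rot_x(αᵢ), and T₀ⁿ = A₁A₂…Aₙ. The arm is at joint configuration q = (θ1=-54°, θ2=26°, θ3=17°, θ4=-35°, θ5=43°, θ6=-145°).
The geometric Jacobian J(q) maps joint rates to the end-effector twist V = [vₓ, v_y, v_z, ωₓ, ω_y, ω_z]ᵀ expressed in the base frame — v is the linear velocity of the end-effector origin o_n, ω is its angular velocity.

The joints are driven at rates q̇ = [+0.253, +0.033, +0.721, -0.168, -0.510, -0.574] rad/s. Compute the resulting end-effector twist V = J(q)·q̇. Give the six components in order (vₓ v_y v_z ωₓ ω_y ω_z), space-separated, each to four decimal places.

-0.1656 0.0454 -0.4536 -0.5897 -0.3936 -0.7504

o_n = [1.1421, -0.4662, 0.1259]
J₁: ẑ×o_n = [0.4662, 1.1421, -0.0000], ω = ẑ
J2: z=[0.8090, 0.5878, 0.0000] o=[0.1998, -0.2751, 0.5300] → [-0.2375, 0.3269, -0.7085, 0.8090, 0.5878, 0.0000]
J3: z=[-0.2577, 0.3546, -0.8988] o=[0.6208, -0.4802, 0.3283] → [-0.0592, -0.5207, -0.1885, -0.2577, 0.3546, -0.8988]
J4: z=[0.9281, 0.3495, -0.1282] o=[0.5976, -0.6770, -0.3768] → [0.2027, -0.5364, 0.0053, 0.9281, 0.3495, -0.1282]
J5: z=[0.0570, 0.2069, 0.9767] o=[1.1170, -0.5866, -0.4262] → [-0.0034, -0.0069, 0.0017, 0.0570, 0.2069, 0.9767]
J6: z=[0.4279, 0.8788, -0.2111] o=[1.5800, -0.7582, -0.2019] → [0.3497, -0.0478, 0.5097, 0.4279, 0.8788, -0.2111]
V = J·q̇ = [-0.1656, 0.0454, -0.4536, -0.5897, -0.3936, -0.7504]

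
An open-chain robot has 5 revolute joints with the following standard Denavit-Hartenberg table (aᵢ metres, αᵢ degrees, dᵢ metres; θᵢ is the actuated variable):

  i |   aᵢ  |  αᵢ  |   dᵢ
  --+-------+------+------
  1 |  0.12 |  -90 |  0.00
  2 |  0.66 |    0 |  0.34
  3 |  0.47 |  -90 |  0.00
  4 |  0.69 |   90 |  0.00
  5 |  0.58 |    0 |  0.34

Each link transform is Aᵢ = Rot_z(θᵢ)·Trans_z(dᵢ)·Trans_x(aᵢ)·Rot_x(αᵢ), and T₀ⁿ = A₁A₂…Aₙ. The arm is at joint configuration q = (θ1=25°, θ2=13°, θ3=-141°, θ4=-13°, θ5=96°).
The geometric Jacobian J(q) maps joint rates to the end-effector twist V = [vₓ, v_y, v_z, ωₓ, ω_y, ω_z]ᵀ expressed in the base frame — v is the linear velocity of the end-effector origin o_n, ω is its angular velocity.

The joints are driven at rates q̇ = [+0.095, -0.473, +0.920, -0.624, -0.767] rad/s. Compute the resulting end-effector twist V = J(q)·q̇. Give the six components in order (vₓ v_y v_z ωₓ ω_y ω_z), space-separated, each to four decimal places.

o_n = [0.1983, 0.9893, 1.0000]
J₁: ẑ×o_n = [-0.9893, 0.1983, 0.0000], ω = ẑ
J2: z=[-0.4226, 0.9063, 0.0000] o=[0.1088, 0.0507, 0.0000] → [0.9063, 0.4226, -0.4778, -0.4226, 0.9063, 0.0000]
J3: z=[-0.4226, 0.9063, 0.0000] o=[0.5479, 0.6306, -0.1485] → [1.0409, 0.4854, 0.1653, -0.4226, 0.9063, 0.0000]
J4: z=[0.7142, 0.3330, 0.6157] o=[0.2856, 0.5083, 0.2219] → [-0.0370, -0.6095, 0.3726, 0.7142, 0.3330, 0.6157]
J5: z=[-0.2863, 0.9416, -0.1773] o=[-0.1551, 0.4741, 0.7517] → [0.3251, 0.0084, -0.4802, -0.2863, 0.9416, -0.1773]
V = J·q̇ = [0.2086, 0.6393, 0.5139, -0.4150, -0.5249, -0.1532]

0.2086 0.6393 0.5139 -0.4150 -0.5249 -0.1532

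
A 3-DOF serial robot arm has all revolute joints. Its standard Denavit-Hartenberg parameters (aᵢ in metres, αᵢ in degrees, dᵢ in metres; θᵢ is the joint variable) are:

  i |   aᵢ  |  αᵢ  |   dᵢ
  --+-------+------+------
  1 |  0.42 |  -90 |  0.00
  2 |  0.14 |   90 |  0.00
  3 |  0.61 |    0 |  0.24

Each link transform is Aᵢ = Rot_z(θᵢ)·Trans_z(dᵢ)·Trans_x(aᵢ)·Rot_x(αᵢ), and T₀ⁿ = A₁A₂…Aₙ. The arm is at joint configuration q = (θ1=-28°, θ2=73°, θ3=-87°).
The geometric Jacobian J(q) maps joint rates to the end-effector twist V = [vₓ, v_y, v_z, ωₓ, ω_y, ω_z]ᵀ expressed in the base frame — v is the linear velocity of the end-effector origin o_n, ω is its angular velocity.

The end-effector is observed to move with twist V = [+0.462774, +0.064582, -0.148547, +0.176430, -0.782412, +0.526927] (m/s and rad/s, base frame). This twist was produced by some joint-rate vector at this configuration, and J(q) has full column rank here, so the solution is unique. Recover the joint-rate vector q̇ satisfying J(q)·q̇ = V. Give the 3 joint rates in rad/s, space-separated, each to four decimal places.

0.3670 -0.6080 0.5470

o_n = [0.3319, -0.8664, -0.0942]
J₁: ẑ×o_n = [0.8664, 0.3319, -0.0000], ω = ẑ
J2: z=[0.4695, 0.8829, 0.0000] o=[0.3708, -0.1972, 0.0000] → [-0.0832, 0.0442, -0.2798, 0.4695, 0.8829, 0.0000]
J3: z=[0.8444, -0.4490, 0.2924] o=[0.4070, -0.2164, -0.1339] → [0.1722, -0.0554, -0.5825, 0.8444, -0.4490, 0.2924]
q̇ = J⁺·V = [0.3670, -0.6080, 0.5470]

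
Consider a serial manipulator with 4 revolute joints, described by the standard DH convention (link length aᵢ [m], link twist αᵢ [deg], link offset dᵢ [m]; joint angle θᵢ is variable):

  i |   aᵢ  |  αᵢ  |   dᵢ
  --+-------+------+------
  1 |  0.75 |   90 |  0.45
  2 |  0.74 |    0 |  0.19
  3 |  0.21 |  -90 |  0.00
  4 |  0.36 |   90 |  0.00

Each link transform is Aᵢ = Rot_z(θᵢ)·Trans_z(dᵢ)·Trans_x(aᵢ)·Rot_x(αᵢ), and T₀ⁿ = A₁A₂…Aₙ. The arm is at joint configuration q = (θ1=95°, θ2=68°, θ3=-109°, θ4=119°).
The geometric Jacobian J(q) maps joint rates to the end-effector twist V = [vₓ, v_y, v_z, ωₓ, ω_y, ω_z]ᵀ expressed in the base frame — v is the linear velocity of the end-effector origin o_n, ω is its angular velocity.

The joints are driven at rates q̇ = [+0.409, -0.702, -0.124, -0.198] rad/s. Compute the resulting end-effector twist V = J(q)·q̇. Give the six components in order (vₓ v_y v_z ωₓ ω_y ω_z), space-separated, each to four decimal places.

o_n = [-0.2162, 1.0391, 1.1128]
J₁: ẑ×o_n = [-1.0391, -0.2162, 0.0000], ω = ẑ
J2: z=[0.9962, 0.0872, 0.0000] o=[-0.0654, 0.7471, 0.4500] → [0.0578, -0.6603, 0.3040, 0.9962, 0.0872, 0.0000]
J3: z=[0.9962, 0.0872, 0.0000] o=[0.0997, 1.0399, 1.1361] → [-0.0020, 0.0232, 0.0268, 0.9962, 0.0872, 0.0000]
J4: z=[-0.0572, 0.6536, 0.7547] o=[0.0859, 1.1977, 0.9983] → [0.1946, -0.2215, 0.2066, -0.0572, 0.6536, 0.7547]
V = J·q̇ = [-0.5038, 0.4161, -0.2576, -0.8115, -0.2014, 0.2596]

-0.5038 0.4161 -0.2576 -0.8115 -0.2014 0.2596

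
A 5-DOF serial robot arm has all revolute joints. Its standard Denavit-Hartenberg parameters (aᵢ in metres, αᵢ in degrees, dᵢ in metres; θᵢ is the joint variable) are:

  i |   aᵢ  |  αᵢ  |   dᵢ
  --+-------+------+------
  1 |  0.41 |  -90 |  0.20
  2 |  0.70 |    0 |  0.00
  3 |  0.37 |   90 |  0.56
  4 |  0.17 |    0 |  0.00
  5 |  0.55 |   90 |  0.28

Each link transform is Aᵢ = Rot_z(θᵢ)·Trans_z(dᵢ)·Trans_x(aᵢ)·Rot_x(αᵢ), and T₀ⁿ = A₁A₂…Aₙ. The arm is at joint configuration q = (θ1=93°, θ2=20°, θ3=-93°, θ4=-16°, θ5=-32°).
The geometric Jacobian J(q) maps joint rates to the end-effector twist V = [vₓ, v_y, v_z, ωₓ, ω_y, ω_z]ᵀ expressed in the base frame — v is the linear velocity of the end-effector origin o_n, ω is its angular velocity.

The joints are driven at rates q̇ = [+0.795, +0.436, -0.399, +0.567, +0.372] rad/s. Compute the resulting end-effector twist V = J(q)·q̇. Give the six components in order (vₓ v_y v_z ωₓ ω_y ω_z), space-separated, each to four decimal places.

o_n = [-0.1599, 1.0567, 0.9045]
J₁: ẑ×o_n = [-1.0567, -0.1599, 0.0000], ω = ẑ
J2: z=[-0.9986, -0.0523, 0.0000] o=[-0.0215, 0.4094, 0.2000] → [-0.0369, 0.7035, -0.6536, -0.9986, -0.0523, 0.0000]
J3: z=[-0.9986, -0.0523, 0.0000] o=[-0.0559, 1.0663, -0.0394] → [-0.0494, 0.9426, 0.0042, -0.9986, -0.0523, 0.0000]
J4: z=[0.0500, -0.9550, 0.2924] o=[-0.6208, 1.1450, 0.3144] → [-0.5377, 0.1052, 0.4357, 0.0500, -0.9550, 0.2924]
J5: z=[0.0500, -0.9550, 0.2924] o=[-0.5765, 1.1952, 0.4707] → [-0.3738, 0.1001, 0.3909, 0.0500, -0.9550, 0.2924]
V = J·q̇ = [-1.2803, -0.0996, 0.1058, 0.0100, -0.8987, 1.0695]

-1.2803 -0.0996 0.1058 0.0100 -0.8987 1.0695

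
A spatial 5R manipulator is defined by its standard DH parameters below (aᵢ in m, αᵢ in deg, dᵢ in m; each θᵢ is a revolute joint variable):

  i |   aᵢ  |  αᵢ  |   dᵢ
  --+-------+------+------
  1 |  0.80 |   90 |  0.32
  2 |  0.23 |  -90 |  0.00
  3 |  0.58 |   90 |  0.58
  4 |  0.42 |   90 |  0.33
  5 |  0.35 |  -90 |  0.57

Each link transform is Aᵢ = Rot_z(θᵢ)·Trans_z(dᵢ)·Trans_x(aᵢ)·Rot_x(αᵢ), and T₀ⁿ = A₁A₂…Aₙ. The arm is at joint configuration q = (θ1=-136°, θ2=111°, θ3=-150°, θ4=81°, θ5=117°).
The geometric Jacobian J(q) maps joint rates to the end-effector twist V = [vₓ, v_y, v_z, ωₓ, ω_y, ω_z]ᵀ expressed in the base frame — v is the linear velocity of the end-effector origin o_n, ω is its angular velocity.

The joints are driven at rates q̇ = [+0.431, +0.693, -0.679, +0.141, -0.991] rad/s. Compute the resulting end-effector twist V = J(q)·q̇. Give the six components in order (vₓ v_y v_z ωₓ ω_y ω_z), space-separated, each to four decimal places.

0.4368 -1.3215 -0.4633 -0.2081 -0.0877 1.3443

o_n = [-0.3854, -0.3221, -0.9903]
J₁: ẑ×o_n = [0.3221, -0.3854, 0.0000], ω = ẑ
J2: z=[-0.6947, 0.7193, 0.0000] o=[-0.5755, -0.5557, 0.3200] → [-0.9426, -0.9102, -0.2990, -0.6947, 0.7193, 0.0000]
J3: z=[0.6716, 0.6485, -0.3584] o=[-0.5162, -0.4985, 0.5347] → [-0.9258, 0.9773, 0.0337, 0.6716, 0.6485, -0.3584]
J4: z=[0.4727, -0.7474, -0.4668] o=[-0.4576, -0.0388, -0.1421] → [0.5018, 0.3673, -0.0800, 0.4727, -0.7474, -0.4668]
J5: z=[-0.6686, 0.0409, -0.7425] o=[-0.0605, -0.0069, -0.4979] → [-0.2541, -0.0880, 0.2240, -0.6686, 0.0409, -0.7425]
V = J·q̇ = [0.4368, -1.3215, -0.4633, -0.2081, -0.0877, 1.3443]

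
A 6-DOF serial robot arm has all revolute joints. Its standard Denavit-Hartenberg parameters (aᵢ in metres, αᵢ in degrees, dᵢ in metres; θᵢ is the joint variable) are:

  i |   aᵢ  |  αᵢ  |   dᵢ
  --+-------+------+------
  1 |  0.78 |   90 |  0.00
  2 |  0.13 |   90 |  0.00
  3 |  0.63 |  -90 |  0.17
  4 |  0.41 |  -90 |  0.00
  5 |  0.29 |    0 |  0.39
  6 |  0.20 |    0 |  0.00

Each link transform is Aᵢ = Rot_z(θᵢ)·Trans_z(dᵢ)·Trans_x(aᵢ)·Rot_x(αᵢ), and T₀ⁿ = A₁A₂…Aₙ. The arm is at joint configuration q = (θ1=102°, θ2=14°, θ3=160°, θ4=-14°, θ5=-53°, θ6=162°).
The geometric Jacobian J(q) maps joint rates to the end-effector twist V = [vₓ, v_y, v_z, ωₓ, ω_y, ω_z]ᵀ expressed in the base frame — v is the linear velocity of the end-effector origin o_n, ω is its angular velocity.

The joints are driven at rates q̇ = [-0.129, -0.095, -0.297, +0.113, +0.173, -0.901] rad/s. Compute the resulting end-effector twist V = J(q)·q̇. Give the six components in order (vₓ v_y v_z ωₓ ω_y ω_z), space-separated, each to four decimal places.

0.4417 0.0252 0.1226 -0.3019 0.1629 -0.4955

o_n = [0.4234, -0.1635, -0.1710]
J₁: ẑ×o_n = [0.1635, 0.4234, -0.0000], ω = ẑ
J2: z=[0.9781, 0.2079, 0.0000] o=[-0.1622, 0.7630, 0.0000] → [-0.0356, 0.1673, -1.0280, 0.9781, 0.2079, 0.0000]
J3: z=[-0.0503, 0.2366, -0.9703] o=[-0.1884, 0.8863, 0.0314] → [-1.0666, -0.6038, -0.0920, -0.0503, 0.2366, -0.9703]
J4: z=[-0.8502, -0.5200, -0.0827] o=[0.1332, 0.4095, -0.2767] → [-0.1024, 0.0659, 0.6380, -0.8502, -0.5200, -0.0827]
J5: z=[0.1756, -0.4282, 0.8865] o=[0.3368, 0.1065, -0.4634] → [0.1141, 0.0255, -0.0103, 0.1756, -0.4282, 0.8865]
J6: z=[0.1756, -0.4282, 0.8865] o=[0.2950, -0.3100, -0.2163] → [-0.1492, 0.1059, 0.0807, 0.1756, -0.4282, 0.8865]
V = J·q̇ = [0.4417, 0.0252, 0.1226, -0.3019, 0.1629, -0.4955]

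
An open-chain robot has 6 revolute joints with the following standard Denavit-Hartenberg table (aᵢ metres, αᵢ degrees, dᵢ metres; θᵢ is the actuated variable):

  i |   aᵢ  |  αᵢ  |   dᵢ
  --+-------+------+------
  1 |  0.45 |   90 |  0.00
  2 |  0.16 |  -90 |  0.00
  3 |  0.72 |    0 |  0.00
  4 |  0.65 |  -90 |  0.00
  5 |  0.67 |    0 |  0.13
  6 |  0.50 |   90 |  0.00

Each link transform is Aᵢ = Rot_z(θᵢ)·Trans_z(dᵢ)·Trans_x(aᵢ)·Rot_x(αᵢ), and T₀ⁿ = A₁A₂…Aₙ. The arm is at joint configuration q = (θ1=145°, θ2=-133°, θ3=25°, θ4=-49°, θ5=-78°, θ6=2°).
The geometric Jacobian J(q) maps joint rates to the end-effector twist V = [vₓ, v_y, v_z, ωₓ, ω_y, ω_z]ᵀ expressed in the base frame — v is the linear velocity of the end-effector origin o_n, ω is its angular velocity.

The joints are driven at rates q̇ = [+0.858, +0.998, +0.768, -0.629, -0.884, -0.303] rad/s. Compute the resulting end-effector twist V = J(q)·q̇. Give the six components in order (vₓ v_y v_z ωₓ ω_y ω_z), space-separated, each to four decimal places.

-3.1636 0.7469 0.4127 0.8414 1.9530 1.1163

o_n = [-0.1341, 0.0295, -2.0189]
J₁: ẑ×o_n = [-0.0295, -0.1341, 0.0000], ω = ẑ
J2: z=[0.5736, 0.8192, 0.0000] o=[-0.3686, 0.2581, 0.0000] → [-1.6538, 1.1580, -0.3232, 0.5736, 0.8192, 0.0000]
J3: z=[-0.5991, 0.4195, -0.6820] o=[-0.2792, 0.1955, -0.1170] → [-0.9111, -1.2384, 0.0386, -0.5991, 0.4195, -0.6820]
J4: z=[-0.5991, 0.4195, -0.6820] o=[-0.0892, -0.3090, -0.5943] → [-0.3668, -0.8229, -0.1839, -0.5991, 0.4195, -0.6820]
J5: z=[-0.2968, -0.9074, -0.2975] o=[0.3942, -0.3247, -1.0285] → [1.0041, -0.1368, -0.5845, -0.2968, -0.9074, -0.2975]
J6: z=[-0.2968, -0.9074, -0.2975] o=[0.0666, -0.1711, -1.6072] → [0.4332, -0.0625, -0.2416, -0.2968, -0.9074, -0.2975]
V = J·q̇ = [-3.1636, 0.7469, 0.4127, 0.8414, 1.9530, 1.1163]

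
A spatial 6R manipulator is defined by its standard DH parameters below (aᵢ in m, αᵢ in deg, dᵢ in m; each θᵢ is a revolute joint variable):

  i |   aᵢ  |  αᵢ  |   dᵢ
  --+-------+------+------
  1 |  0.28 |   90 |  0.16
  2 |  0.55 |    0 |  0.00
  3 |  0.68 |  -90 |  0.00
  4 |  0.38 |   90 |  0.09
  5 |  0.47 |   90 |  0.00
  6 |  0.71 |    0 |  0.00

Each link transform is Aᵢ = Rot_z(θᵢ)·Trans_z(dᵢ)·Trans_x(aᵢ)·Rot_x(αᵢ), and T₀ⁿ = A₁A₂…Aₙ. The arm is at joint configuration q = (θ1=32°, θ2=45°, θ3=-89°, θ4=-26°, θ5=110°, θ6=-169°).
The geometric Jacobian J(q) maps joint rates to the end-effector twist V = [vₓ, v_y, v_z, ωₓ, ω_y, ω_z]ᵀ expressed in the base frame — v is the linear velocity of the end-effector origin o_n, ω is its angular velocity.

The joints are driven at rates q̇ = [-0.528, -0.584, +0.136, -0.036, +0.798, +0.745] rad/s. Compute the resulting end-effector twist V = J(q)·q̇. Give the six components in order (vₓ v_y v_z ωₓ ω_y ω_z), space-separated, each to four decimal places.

0.3118 -0.2235 -0.6877 0.6046 -0.3015 -0.5647

o_n = [1.2384, 0.6809, -0.3391]
J₁: ẑ×o_n = [-0.6809, 1.2384, 0.0000], ω = ẑ
J2: z=[0.5299, -0.8480, 0.0000] o=[0.2375, 0.1484, 0.1600] → [0.4233, 0.2645, 1.1310, 0.5299, -0.8480, 0.0000]
J3: z=[0.5299, -0.8480, 0.0000] o=[0.5673, 0.3545, 0.5489] → [0.7531, 0.4706, 0.7421, 0.5299, -0.8480, 0.0000]
J4: z=[0.5891, 0.3681, 0.7193] o=[0.9821, 0.6137, 0.0765] → [-0.2013, 0.4292, -0.0548, 0.5891, 0.3681, 0.7193]
J5: z=[0.2089, -0.9293, 0.3045] o=[1.3317, 0.6357, -0.0960] → [0.2122, 0.0224, -0.0773, 0.2089, -0.9293, 0.3045]
J6: z=[0.9350, 0.0985, -0.3407] o=[1.4664, 0.8030, 0.3221] → [-0.1067, 0.6959, -0.0917, 0.9350, 0.0985, -0.3407]
V = J·q̇ = [0.3118, -0.2235, -0.6877, 0.6046, -0.3015, -0.5647]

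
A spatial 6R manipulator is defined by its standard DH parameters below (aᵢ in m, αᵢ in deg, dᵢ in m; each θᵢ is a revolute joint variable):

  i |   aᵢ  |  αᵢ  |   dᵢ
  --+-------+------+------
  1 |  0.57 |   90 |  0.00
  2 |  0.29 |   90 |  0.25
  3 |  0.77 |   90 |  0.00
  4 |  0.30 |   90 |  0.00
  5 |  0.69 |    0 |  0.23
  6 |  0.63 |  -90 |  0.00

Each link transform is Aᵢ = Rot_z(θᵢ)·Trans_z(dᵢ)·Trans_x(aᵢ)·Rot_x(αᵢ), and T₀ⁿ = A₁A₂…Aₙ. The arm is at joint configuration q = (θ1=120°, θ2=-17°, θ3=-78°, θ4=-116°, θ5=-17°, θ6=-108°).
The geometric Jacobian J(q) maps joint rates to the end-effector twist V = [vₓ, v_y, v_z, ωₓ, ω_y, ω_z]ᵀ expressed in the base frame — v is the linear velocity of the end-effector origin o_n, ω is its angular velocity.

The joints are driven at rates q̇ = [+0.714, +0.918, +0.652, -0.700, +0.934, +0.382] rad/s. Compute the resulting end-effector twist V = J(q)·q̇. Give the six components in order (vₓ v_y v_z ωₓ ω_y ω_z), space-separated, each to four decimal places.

-0.0316 -0.1007 1.5292 1.8929 1.1625 -0.5895

o_n = [-0.7623, 1.5302, 0.1096]
J₁: ẑ×o_n = [-1.5302, -0.7623, 0.0000], ω = ẑ
J2: z=[0.8660, 0.5000, 0.0000] o=[-0.2850, 0.4936, 0.0000] → [0.0548, -0.0950, 1.1364, 0.8660, 0.5000, 0.0000]
J3: z=[0.1462, -0.2532, -0.9563] o=[-0.2072, 0.8588, -0.0848] → [0.5929, 0.5025, -0.0424, 0.1462, -0.2532, -0.9563]
J4: z=[0.2876, -0.9140, 0.2860] o=[-0.9360, 0.6148, -0.1316] → [-0.4823, -0.0197, 0.4220, 0.2876, -0.9140, 0.2860]
J5: z=[0.9148, 0.1738, -0.3646] o=[-0.8509, 0.7248, 0.1343] → [0.2894, -0.0098, 0.7215, 0.9148, 0.1738, -0.3646]
J6: z=[0.9148, 0.1738, -0.3646] o=[-0.5114, 1.1910, 0.5774] → [0.0424, 0.5194, 0.3540, 0.9148, 0.1738, -0.3646]
V = J·q̇ = [-0.0316, -0.1007, 1.5292, 1.8929, 1.1625, -0.5895]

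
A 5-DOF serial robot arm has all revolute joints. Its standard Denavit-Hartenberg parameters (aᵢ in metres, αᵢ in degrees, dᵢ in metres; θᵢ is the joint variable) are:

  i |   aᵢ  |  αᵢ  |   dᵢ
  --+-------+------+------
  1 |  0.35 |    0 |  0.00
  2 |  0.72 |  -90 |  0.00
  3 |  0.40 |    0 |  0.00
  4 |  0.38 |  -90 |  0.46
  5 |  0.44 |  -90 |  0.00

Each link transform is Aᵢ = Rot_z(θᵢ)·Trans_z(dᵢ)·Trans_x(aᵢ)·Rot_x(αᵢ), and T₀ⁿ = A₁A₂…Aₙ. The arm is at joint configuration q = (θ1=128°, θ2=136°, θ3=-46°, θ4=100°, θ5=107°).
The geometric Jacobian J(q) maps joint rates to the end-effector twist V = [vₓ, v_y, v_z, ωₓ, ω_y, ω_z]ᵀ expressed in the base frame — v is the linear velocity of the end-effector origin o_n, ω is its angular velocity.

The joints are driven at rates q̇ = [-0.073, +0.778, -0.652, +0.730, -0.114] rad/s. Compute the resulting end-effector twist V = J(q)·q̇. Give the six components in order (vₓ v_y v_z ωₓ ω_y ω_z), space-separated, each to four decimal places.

o_n = [-0.2962, -0.8676, 0.0844]
J₁: ẑ×o_n = [0.8676, -0.2962, 0.0000], ω = ẑ
J2: z=[0.0000, 0.0000, 1.0000] o=[-0.2155, 0.2758, 0.0000] → [1.1434, -0.0807, 0.0000, 0.0000, 0.0000, 1.0000]
J3: z=[0.9945, -0.1045, 0.0000] o=[-0.2907, -0.4403, 0.0000] → [-0.0088, -0.0839, -0.4256, 0.9945, -0.1045, 0.0000]
J4: z=[0.9945, -0.1045, 0.0000] o=[-0.3198, -0.7166, 0.2877] → [0.0213, 0.2022, -0.1477, 0.9945, -0.1045, 0.0000]
J5: z=[0.0846, 0.8046, -0.5878] o=[0.1143, -0.9868, -0.0197] → [0.1538, 0.2325, 0.3404, 0.0846, 0.8046, -0.5878]
V = J·q̇ = [0.8300, 0.1347, 0.1308, 0.0679, -0.0999, 0.7720]

0.8300 0.1347 0.1308 0.0679 -0.0999 0.7720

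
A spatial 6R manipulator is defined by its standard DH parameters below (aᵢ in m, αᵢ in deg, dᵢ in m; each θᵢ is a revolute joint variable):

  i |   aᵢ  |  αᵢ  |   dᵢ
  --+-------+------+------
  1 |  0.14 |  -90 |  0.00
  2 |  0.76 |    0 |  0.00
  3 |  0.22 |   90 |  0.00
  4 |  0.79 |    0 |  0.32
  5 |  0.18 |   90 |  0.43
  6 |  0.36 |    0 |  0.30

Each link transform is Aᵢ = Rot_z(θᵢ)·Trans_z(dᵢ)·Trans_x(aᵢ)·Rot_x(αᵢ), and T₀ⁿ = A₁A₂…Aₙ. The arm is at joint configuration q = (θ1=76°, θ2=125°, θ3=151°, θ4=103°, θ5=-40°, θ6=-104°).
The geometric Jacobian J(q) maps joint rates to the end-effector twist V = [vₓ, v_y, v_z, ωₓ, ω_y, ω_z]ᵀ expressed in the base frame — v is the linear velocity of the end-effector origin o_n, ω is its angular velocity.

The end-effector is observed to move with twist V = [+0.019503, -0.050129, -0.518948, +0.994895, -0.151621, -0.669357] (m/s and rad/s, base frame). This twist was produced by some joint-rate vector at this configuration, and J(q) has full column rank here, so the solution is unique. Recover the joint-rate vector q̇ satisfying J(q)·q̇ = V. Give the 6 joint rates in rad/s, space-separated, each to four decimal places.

-0.1820 -0.5490 -0.6950 -0.3360 0.1920 -0.5330

o_n = [-0.8542, -0.4648, -0.2308]
J₁: ẑ×o_n = [0.4648, -0.8542, 0.0000], ω = ẑ
J2: z=[-0.9703, 0.2419, 0.0000] o=[0.0339, 0.1358, 0.0000] → [-0.0558, -0.2240, 0.7976, -0.9703, 0.2419, 0.0000]
J3: z=[-0.9703, 0.2419, 0.0000] o=[-0.0716, -0.2871, -0.6226] → [0.0948, 0.3801, 0.3617, -0.9703, 0.2419, 0.0000]
J4: z=[-0.2406, -0.9650, 0.1045] o=[-0.0660, -0.2648, -0.4038] → [-0.1460, -0.0408, -0.7124, -0.2406, -0.9650, 0.1045]
J5: z=[-0.2406, -0.9650, 0.1045] o=[-0.8944, -0.4054, -0.5470] → [-0.2989, 0.0803, 0.0531, -0.2406, -0.9650, 0.1045]
J6: z=[0.4630, -0.0195, 0.8861] o=[-1.1514, -0.7733, -0.4208] → [-0.2770, 0.1754, 0.1486, 0.4630, -0.0195, 0.8861]
q̇ = J⁺·V = [-0.1820, -0.5490, -0.6950, -0.3360, 0.1920, -0.5330]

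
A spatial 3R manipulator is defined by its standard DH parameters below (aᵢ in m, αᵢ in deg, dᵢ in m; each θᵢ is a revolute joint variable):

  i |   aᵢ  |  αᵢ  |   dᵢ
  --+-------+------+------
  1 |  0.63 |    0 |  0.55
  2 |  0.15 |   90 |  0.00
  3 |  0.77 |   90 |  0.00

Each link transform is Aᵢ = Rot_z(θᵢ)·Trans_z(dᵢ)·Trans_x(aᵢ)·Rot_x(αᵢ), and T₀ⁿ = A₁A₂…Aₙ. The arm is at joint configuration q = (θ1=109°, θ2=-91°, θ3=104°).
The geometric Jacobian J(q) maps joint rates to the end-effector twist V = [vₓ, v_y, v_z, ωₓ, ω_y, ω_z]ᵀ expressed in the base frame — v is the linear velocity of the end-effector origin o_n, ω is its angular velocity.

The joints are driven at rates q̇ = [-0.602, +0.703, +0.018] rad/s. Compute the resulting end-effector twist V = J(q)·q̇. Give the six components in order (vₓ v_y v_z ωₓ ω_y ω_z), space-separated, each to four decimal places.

0.3469 0.1158 -0.0034 0.0056 -0.0171 0.1010

o_n = [-0.2396, 0.5845, 1.2971]
J₁: ẑ×o_n = [-0.5845, -0.2396, 0.0000], ω = ẑ
J2: z=[0.0000, 0.0000, 1.0000] o=[-0.2051, 0.5957, 0.5500] → [0.0112, -0.0345, 0.0000, 0.0000, 0.0000, 1.0000]
J3: z=[0.3090, -0.9511, 0.0000] o=[-0.0624, 0.6420, 0.5500] → [-0.7106, -0.2309, -0.1863, 0.3090, -0.9511, 0.0000]
V = J·q̇ = [0.3469, 0.1158, -0.0034, 0.0056, -0.0171, 0.1010]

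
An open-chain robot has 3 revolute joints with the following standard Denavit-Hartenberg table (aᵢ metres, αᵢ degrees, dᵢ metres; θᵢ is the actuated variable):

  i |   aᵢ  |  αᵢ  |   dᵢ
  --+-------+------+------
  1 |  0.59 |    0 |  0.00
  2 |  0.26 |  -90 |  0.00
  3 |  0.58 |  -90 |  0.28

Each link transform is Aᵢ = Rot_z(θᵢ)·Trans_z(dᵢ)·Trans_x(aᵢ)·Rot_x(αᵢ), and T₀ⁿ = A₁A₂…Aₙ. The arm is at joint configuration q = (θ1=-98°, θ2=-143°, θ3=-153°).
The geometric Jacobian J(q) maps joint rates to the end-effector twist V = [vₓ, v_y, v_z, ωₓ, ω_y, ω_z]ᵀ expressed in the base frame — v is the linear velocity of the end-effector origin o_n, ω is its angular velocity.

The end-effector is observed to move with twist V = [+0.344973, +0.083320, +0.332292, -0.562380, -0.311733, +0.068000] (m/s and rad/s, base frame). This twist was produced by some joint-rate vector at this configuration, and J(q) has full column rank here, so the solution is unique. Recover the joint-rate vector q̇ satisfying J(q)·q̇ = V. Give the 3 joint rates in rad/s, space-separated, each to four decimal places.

o_n = [-0.2025, -0.9446, 0.2633]
J₁: ẑ×o_n = [0.9446, -0.2025, 0.0000], ω = ẑ
J2: z=[0.0000, 0.0000, 1.0000] o=[-0.0821, -0.5843, 0.0000] → [0.3603, -0.1204, 0.0000, 0.0000, 0.0000, 1.0000]
J3: z=[-0.8746, -0.4848, 0.0000] o=[-0.2082, -0.3569, 0.0000] → [-0.1277, 0.2303, 0.5168, -0.8746, -0.4848, 0.0000]
q̇ = J⁺·V = [0.6890, -0.6210, 0.6430]

0.6890 -0.6210 0.6430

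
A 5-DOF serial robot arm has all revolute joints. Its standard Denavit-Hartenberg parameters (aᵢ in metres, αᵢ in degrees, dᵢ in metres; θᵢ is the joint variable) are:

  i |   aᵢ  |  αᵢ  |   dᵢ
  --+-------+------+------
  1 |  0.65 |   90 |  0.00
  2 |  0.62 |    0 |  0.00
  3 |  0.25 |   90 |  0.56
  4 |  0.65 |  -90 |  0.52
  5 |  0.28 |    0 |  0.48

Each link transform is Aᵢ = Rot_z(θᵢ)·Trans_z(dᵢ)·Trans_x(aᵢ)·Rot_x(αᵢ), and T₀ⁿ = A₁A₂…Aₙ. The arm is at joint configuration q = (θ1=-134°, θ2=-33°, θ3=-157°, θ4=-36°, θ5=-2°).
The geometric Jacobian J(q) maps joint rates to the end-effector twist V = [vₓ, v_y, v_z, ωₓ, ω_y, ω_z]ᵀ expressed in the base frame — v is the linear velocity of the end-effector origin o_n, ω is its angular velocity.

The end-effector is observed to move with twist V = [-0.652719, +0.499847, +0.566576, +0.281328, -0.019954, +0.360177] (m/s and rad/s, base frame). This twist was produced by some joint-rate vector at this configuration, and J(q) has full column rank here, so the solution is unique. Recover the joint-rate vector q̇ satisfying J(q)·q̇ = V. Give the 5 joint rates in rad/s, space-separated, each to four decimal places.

o_n = [-0.2870, 0.2812, 0.4071]
J₁: ẑ×o_n = [-0.2812, -0.2870, 0.0000], ω = ẑ
J2: z=[-0.7193, 0.6947, 0.0000] o=[-0.4515, -0.4676, 0.0000] → [0.2828, 0.2928, -0.6529, -0.7193, 0.6947, 0.0000]
J3: z=[-0.7193, 0.6947, 0.0000] o=[-0.8127, -0.8416, -0.3377] → [0.5173, 0.5357, -1.1729, -0.7193, 0.6947, 0.0000]
J4: z=[-0.1206, -0.1249, 0.9848] o=[-1.0445, -0.2755, -0.2943] → [-0.6358, 0.8306, 0.0275, -0.1206, -0.1249, 0.9848]
J5: z=[-0.1799, 0.9784, 0.1021] o=[-0.4727, -0.2333, 0.3092] → [0.0433, 0.0366, -0.2742, -0.1799, 0.9784, 0.1021]
q̇ = J⁺·V = [-0.4780, -0.1550, -0.5070, 0.7940, 0.5510]

-0.4780 -0.1550 -0.5070 0.7940 0.5510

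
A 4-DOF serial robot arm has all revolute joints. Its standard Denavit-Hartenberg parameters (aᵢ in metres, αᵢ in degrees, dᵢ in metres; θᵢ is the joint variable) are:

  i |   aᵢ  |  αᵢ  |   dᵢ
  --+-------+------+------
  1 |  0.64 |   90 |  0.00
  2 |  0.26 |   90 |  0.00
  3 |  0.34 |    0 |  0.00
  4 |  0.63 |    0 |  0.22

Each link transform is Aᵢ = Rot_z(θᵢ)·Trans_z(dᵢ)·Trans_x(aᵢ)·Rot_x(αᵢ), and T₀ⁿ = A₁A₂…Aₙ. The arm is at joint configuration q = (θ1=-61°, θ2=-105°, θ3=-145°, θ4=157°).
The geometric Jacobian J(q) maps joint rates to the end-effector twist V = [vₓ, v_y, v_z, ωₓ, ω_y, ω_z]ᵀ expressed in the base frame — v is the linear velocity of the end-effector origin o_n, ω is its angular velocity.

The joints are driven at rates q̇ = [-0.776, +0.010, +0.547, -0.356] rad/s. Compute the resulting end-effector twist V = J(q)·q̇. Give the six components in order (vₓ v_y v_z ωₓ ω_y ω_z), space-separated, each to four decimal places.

-0.1385 -0.1154 -0.0825 -0.0982 0.1565 -0.7266

o_n = [0.1883, -0.2075, -0.5204]
J₁: ẑ×o_n = [0.2075, 0.1883, -0.0000], ω = ẑ
J2: z=[-0.8746, -0.4848, 0.0000] o=[0.3103, -0.5598, 0.0000] → [0.2523, -0.4552, -0.3672, -0.8746, -0.4848, 0.0000]
J3: z=[-0.4683, 0.8448, 0.2588] o=[0.2777, -0.5009, -0.2511] → [-0.3034, -0.1492, -0.0618, -0.4683, 0.8448, 0.2588]
J4: z=[-0.4683, 0.8448, 0.2588] o=[0.4832, -0.4694, 0.0179] → [-0.5225, -0.3284, 0.1265, -0.4683, 0.8448, 0.2588]
V = J·q̇ = [-0.1385, -0.1154, -0.0825, -0.0982, 0.1565, -0.7266]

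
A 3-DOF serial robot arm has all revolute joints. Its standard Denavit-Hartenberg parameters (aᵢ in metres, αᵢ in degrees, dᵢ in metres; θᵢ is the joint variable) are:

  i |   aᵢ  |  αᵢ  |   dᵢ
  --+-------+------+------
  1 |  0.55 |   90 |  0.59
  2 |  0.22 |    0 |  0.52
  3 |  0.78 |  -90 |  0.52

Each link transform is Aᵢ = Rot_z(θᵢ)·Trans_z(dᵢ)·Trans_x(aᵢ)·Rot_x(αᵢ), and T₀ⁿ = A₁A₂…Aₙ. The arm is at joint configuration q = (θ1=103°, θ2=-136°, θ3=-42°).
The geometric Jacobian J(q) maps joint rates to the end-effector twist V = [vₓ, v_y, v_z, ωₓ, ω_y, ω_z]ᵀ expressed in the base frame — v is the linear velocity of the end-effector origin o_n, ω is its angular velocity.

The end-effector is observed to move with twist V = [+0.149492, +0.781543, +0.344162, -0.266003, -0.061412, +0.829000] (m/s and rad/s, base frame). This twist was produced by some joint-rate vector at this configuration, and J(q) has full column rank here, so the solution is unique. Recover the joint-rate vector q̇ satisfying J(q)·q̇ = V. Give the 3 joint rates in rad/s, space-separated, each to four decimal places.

o_n = [1.1006, -0.1439, 0.4100]
J₁: ẑ×o_n = [0.1439, 1.1006, -0.0000], ω = ẑ
J2: z=[0.9744, 0.2250, 0.0000] o=[-0.1237, 0.5359, 0.5900] → [-0.0405, 0.1754, -0.9378, 0.9744, 0.2250, 0.0000]
J3: z=[0.9744, 0.2250, 0.0000] o=[0.4185, 0.4987, 0.4372] → [-0.0061, 0.0265, -0.7795, 0.9744, 0.2250, 0.0000]
q̇ = J⁺·V = [0.8290, -0.8300, 0.5570]

0.8290 -0.8300 0.5570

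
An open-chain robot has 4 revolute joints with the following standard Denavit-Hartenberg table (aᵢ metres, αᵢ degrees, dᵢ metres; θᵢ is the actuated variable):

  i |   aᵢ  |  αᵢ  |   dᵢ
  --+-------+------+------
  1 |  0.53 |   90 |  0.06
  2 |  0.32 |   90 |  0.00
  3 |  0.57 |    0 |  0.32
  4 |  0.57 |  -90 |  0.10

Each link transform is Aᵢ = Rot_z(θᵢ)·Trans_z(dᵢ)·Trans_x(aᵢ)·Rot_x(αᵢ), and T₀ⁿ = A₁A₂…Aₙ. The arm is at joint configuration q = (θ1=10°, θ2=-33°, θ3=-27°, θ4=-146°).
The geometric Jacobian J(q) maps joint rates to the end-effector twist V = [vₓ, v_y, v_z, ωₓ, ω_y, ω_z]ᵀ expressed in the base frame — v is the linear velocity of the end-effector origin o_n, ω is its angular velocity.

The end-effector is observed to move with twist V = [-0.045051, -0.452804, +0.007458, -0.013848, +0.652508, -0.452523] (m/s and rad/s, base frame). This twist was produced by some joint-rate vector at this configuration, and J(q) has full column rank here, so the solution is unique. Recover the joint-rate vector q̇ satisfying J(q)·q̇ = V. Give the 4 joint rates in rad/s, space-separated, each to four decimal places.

-0.6060 -0.6450 0.0370 -0.2200

o_n = [0.4562, 0.4137, -0.4350]
J₁: ẑ×o_n = [-0.4137, 0.4562, 0.0000], ω = ẑ
J2: z=[0.1736, -0.9848, 0.0000] o=[0.5219, 0.0920, 0.0600] → [0.4875, 0.0860, -0.0089, 0.1736, -0.9848, 0.0000]
J3: z=[-0.5364, -0.0946, -0.8387] o=[0.7862, 0.1386, -0.1143] → [0.2611, 0.1048, -0.1788, -0.5364, -0.0946, -0.8387]
J4: z=[-0.5364, -0.0946, -0.8387] o=[0.9891, 0.4372, -0.6593] → [-0.0409, 0.5673, -0.0378, -0.5364, -0.0946, -0.8387]
q̇ = J⁺·V = [-0.6060, -0.6450, 0.0370, -0.2200]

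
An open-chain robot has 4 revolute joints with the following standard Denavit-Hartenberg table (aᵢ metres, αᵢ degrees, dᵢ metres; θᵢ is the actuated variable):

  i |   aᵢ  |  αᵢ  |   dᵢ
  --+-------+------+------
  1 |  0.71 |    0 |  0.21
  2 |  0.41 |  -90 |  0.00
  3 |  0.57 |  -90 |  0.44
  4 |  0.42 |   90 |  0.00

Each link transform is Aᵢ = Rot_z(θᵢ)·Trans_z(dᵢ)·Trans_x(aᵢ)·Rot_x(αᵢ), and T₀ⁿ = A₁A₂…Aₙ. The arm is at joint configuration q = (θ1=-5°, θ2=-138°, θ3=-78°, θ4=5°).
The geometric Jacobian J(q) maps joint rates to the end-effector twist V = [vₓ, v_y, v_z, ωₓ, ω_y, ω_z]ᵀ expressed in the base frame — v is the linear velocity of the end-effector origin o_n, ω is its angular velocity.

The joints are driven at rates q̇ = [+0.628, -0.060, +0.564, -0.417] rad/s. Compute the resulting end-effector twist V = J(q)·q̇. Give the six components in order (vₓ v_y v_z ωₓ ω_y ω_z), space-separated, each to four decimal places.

o_n = [0.4585, -0.7545, 1.1768]
J₁: ẑ×o_n = [0.7545, 0.4585, -0.0000], ω = ẑ
J2: z=[0.0000, 0.0000, 1.0000] o=[0.7073, -0.0619, 0.2100] → [0.6926, -0.2488, 0.0000, 0.0000, 0.0000, 1.0000]
J3: z=[0.6018, -0.7986, 0.0000] o=[0.3799, -0.3086, 0.2100] → [-0.7721, -0.5818, -0.2055, 0.6018, -0.7986, 0.0000]
J4: z=[-0.7812, -0.5887, -0.2079] o=[0.5500, -0.7313, 0.7675] → [-0.2457, 0.3387, -0.0358, -0.7812, -0.5887, -0.2079]
V = J·q̇ = [0.0992, -0.1665, -0.1010, 0.6652, -0.2050, 0.6547]

0.0992 -0.1665 -0.1010 0.6652 -0.2050 0.6547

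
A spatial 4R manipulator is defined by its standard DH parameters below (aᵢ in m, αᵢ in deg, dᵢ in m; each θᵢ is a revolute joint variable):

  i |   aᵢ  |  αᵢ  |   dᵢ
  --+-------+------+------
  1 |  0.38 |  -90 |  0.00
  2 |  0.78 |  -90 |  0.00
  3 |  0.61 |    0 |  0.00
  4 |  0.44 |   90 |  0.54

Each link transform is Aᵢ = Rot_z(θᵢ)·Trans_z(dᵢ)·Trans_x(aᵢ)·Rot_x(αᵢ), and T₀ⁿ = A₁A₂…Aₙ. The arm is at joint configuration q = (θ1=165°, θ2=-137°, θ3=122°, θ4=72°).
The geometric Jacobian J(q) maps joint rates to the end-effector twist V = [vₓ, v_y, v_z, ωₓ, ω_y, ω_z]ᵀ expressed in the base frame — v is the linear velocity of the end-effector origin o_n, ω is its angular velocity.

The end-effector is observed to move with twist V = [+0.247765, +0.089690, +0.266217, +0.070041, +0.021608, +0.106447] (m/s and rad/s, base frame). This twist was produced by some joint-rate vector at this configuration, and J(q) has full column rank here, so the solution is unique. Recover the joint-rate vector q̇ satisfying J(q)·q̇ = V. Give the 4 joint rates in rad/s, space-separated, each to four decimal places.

o_n = [-0.5954, 0.5849, 0.4153]
J₁: ẑ×o_n = [-0.5849, -0.5954, 0.0000], ω = ẑ
J2: z=[-0.2588, -0.9659, 0.0000] o=[-0.3671, 0.0984, 0.0000] → [-0.4011, 0.1075, -0.3465, -0.2588, -0.9659, 0.0000]
J3: z=[-0.6588, 0.1765, 0.7314] o=[0.1840, -0.0493, 0.5320] → [-0.4844, -0.6468, -0.2802, -0.6588, 0.1765, 0.7314]
J4: z=[-0.6588, 0.1765, 0.7314] o=[0.0895, 0.5116, 0.3115] → [-0.0353, -0.4325, 0.0726, -0.6588, 0.1765, 0.7314]
q̇ = J⁺·V = [0.1730, -0.0390, -0.7350, 0.6440]

0.1730 -0.0390 -0.7350 0.6440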